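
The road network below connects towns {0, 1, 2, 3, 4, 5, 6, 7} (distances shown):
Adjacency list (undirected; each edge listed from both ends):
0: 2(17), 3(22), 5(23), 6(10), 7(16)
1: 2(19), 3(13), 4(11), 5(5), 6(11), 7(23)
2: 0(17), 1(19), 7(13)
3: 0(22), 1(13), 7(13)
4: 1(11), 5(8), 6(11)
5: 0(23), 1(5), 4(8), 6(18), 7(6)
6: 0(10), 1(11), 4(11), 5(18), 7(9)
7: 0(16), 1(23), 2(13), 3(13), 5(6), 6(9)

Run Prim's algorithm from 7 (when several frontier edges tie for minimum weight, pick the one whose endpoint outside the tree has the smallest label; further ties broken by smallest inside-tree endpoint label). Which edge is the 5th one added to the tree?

0-6

Prim, starting at 7.
Step 1: cheapest edge leaving the tree is 5–7 (6); add 5.
Step 2: cheapest edge leaving the tree is 1–5 (5); add 1.
Step 3: cheapest edge leaving the tree is 4–5 (8); add 4.
Step 4: cheapest edge leaving the tree is 6–7 (9); add 6.
Step 5: cheapest edge leaving the tree is 0–6 (10); add 0.
Step 6: cheapest edge leaving the tree is 2–7 (13); add 2.
Step 7: cheapest edge leaving the tree is 1–3 (13); add 3.
The 5th edge added is 0–6.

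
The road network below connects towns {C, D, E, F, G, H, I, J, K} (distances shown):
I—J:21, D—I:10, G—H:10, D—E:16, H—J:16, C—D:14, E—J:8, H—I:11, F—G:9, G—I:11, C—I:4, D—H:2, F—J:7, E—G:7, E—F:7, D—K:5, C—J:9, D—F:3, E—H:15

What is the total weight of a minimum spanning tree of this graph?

44

Prim, starting at I.
Step 1: cheapest edge leaving the tree is C—I (4); add C.
Step 2: cheapest edge leaving the tree is C—J (9); add J.
Step 3: cheapest edge leaving the tree is F—J (7); add F.
Step 4: cheapest edge leaving the tree is D—F (3); add D.
Step 5: cheapest edge leaving the tree is D—H (2); add H.
Step 6: cheapest edge leaving the tree is D—K (5); add K.
Step 7: cheapest edge leaving the tree is E—F (7); add E.
Step 8: cheapest edge leaving the tree is E—G (7); add G.
MST edges: C—I, C—J, F—J, D—F, D—H, D—K, E—F, E—G; total weight 4+9+7+3+2+5+7+7 = 44.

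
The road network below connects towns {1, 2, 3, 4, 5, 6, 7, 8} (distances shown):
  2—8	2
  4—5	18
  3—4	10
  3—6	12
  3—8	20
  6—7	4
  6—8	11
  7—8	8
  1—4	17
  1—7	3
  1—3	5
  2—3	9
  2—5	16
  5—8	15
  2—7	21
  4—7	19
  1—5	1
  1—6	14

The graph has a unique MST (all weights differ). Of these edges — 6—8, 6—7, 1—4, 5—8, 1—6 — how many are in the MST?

1

Sort edges by weight, then run Kruskal:
1—5 (1): add — endpoints in different components.
2—8 (2): add — endpoints in different components.
1—7 (3): add — endpoints in different components.
6—7 (4): add — endpoints in different components.
1—3 (5): add — endpoints in different components.
7—8 (8): add — endpoints in different components.
2—3 (9): skip — 2 and 3 already connected.
3—4 (10): add — endpoints in different components.
MST edge set: {1—5, 2—8, 1—7, 6—7, 1—3, 7—8, 3—4}.
Of the listed edges, {6—7} are in the MST → 1.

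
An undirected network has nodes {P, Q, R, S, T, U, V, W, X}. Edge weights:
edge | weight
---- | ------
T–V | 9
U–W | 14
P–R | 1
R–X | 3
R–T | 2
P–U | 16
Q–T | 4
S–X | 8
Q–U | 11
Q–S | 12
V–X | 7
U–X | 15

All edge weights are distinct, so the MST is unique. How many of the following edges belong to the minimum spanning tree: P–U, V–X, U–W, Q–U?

3

Kruskal: consider edges lightest-first.
P–R (1): add — endpoints in different components.
R–T (2): add — endpoints in different components.
R–X (3): add — endpoints in different components.
Q–T (4): add — endpoints in different components.
V–X (7): add — endpoints in different components.
S–X (8): add — endpoints in different components.
T–V (9): skip — T and V already connected.
Q–U (11): add — endpoints in different components.
Q–S (12): skip — S and Q already connected.
U–W (14): add — endpoints in different components.
MST edge set: {P–R, R–T, R–X, Q–T, V–X, S–X, Q–U, U–W}.
Of the listed edges, {V–X, U–W, Q–U} are in the MST → 3.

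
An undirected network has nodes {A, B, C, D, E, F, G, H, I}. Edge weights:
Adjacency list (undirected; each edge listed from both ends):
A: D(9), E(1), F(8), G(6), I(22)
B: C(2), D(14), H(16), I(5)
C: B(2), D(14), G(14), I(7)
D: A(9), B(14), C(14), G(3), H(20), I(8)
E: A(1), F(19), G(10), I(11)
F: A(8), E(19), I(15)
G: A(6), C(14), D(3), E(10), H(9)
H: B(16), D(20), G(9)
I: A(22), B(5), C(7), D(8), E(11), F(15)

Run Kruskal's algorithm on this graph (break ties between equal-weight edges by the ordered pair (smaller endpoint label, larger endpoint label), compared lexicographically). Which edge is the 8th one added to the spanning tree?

Kruskal's algorithm — process edges by increasing weight (ties by edge label):
A—E (1): add — endpoints in different components.
B—C (2): add — endpoints in different components.
D—G (3): add — endpoints in different components.
B—I (5): add — endpoints in different components.
A—G (6): add — endpoints in different components.
C—I (7): skip — C and I already connected.
A—F (8): add — endpoints in different components.
D—I (8): add — endpoints in different components.
A—D (9): skip — A and D already connected.
G—H (9): add — endpoints in different components.
The 8th edge added is G—H.

G-H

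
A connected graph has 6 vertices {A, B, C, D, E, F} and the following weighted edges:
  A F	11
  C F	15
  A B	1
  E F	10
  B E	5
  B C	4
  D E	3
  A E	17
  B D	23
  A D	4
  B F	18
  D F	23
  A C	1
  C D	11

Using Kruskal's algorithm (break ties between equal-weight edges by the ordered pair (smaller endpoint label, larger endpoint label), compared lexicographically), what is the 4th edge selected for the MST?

A-D

Kruskal: consider edges lightest-first.
A B (1): add. Components now {A,B} {C} {D} {E} {F}
A C (1): add. Components now {A,B,C} {D} {E} {F}
D E (3): add. Components now {A,B,C} {D,E} {F}
A D (4): add. Components now {A,B,C,D,E} {F}
B C (4): skip — B and C already connected.
B E (5): skip — B and E already connected.
E F (10): add. Components now {A,B,C,D,E,F}
The 4th edge added is A D.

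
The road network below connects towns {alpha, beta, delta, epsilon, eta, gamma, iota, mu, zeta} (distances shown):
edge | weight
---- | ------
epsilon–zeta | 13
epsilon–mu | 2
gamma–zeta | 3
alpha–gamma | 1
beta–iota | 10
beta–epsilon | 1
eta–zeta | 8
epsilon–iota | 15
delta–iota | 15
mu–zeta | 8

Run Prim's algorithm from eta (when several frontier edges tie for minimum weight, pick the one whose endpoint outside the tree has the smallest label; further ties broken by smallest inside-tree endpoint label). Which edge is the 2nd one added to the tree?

Grow the tree from eta using Prim:
Step 1: frontier [eta–zeta 8] → take eta–zeta (8); add zeta.
Step 2: frontier [gamma–zeta 3, mu–zeta 8, epsilon–zeta 13] → take gamma–zeta (3); add gamma.
Step 3: frontier [alpha–gamma 1, mu–zeta 8, epsilon–zeta 13] → take alpha–gamma (1); add alpha.
Step 4: frontier [mu–zeta 8, epsilon–zeta 13] → take mu–zeta (8); add mu.
Step 5: frontier [epsilon–mu 2, epsilon–zeta 13] → take epsilon–mu (2); add epsilon.
Step 6: frontier [beta–epsilon 1, epsilon–iota 15] → take beta–epsilon (1); add beta.
Step 7: frontier [beta–iota 10, epsilon–iota 15] → take beta–iota (10); add iota.
Step 8: frontier [delta–iota 15] → take delta–iota (15); add delta.
The 2nd edge added is gamma–zeta.

gamma-zeta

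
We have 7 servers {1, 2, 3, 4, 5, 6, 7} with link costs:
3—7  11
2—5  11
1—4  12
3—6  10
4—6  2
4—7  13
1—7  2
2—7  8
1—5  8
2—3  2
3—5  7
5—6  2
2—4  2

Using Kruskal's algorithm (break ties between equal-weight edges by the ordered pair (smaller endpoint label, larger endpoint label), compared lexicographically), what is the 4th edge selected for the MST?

Kruskal: consider edges lightest-first.
1—7 (2): add. Components now {1,7} {2} {3} {4} {5} {6}
2—3 (2): add. Components now {1,7} {2,3} {4} {5} {6}
2—4 (2): add. Components now {1,7} {2,3,4} {5} {6}
4—6 (2): add. Components now {1,7} {2,3,4,6} {5}
5—6 (2): add. Components now {1,7} {2,3,4,5,6}
3—5 (7): skip — 3 and 5 already connected.
1—5 (8): add. Components now {1,2,3,4,5,6,7}
The 4th edge added is 4—6.

4-6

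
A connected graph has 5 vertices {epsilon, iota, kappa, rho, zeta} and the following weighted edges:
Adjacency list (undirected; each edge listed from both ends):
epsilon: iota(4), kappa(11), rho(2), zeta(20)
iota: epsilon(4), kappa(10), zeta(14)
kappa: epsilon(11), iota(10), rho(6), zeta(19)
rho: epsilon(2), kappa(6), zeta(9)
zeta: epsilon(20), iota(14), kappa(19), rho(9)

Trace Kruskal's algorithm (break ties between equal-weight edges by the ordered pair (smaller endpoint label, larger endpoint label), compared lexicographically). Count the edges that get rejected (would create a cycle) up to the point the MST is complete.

0

Sort edges by weight, then run Kruskal:
epsilon rho (2): add. Components now {kappa} {epsilon,rho} {zeta} {iota}
epsilon iota (4): add. Components now {kappa} {epsilon,iota,rho} {zeta}
kappa rho (6): add. Components now {epsilon,iota,kappa,rho} {zeta}
rho zeta (9): add. Components now {epsilon,iota,kappa,rho,zeta}
Edges rejected before the tree was complete: 0.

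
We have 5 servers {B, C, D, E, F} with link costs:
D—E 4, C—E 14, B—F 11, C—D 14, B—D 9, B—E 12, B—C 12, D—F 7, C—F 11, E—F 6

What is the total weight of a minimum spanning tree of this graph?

Sort edges by weight, then run Kruskal:
D—E (4): add — endpoints in different components.
E—F (6): add — endpoints in different components.
D—F (7): skip — D and F already connected.
B—D (9): add — endpoints in different components.
B—F (11): skip — B and F already connected.
C—F (11): add — endpoints in different components.
MST edges: D—E, E—F, B—D, C—F; total weight 4+6+9+11 = 30.

30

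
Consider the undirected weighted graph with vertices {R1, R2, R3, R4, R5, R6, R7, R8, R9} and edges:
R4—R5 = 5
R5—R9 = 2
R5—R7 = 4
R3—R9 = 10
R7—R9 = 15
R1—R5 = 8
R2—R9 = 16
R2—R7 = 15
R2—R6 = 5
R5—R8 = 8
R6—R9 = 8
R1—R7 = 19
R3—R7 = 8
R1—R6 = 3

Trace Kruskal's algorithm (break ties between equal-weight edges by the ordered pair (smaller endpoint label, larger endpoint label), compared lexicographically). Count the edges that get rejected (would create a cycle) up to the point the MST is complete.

0

Sort edges by weight, then run Kruskal:
R5—R9 (2): add — endpoints in different components.
R1—R6 (3): add — endpoints in different components.
R5—R7 (4): add — endpoints in different components.
R2—R6 (5): add — endpoints in different components.
R4—R5 (5): add — endpoints in different components.
R1—R5 (8): add — endpoints in different components.
R3—R7 (8): add — endpoints in different components.
R5—R8 (8): add — endpoints in different components.
Edges rejected before the tree was complete: 0.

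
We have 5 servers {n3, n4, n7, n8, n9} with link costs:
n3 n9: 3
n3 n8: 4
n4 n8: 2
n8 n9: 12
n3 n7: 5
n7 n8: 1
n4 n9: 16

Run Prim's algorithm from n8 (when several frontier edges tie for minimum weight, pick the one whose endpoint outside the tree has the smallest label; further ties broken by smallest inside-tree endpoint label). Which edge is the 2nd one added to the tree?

n4-n8

Grow the tree from n8 using Prim:
Step 1: frontier [n7 n8 1, n4 n8 2, n3 n8 4, n8 n9 12] → take n7 n8 (1); add n7.
Step 2: frontier [n3 n7 5, n4 n8 2, n3 n8 4, n8 n9 12] → take n4 n8 (2); add n4.
Step 3: frontier [n4 n9 16, n3 n7 5, n3 n8 4, n8 n9 12] → take n3 n8 (4); add n3.
Step 4: frontier [n3 n9 3, n4 n9 16, n8 n9 12] → take n3 n9 (3); add n9.
The 2nd edge added is n4 n8.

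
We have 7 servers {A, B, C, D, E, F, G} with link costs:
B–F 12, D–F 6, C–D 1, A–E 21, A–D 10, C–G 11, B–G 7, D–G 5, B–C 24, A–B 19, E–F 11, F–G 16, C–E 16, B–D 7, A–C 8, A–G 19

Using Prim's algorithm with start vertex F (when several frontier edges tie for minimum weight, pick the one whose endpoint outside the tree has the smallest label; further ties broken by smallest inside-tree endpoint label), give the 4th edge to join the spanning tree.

B-D

Grow the tree from F using Prim:
Step 1: cheapest edge leaving the tree is D–F (6); add D.
Step 2: cheapest edge leaving the tree is C–D (1); add C.
Step 3: cheapest edge leaving the tree is D–G (5); add G.
Step 4: cheapest edge leaving the tree is B–D (7); add B.
Step 5: cheapest edge leaving the tree is A–C (8); add A.
Step 6: cheapest edge leaving the tree is E–F (11); add E.
The 4th edge added is B–D.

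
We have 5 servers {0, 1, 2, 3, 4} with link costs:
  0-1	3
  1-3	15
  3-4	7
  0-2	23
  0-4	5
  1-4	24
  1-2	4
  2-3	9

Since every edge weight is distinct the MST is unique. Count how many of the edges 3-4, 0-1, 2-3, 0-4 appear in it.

Kruskal's algorithm — process edges by increasing weight (ties by edge label):
0-1 (3): add — endpoints in different components.
1-2 (4): add — endpoints in different components.
0-4 (5): add — endpoints in different components.
3-4 (7): add — endpoints in different components.
MST edge set: {0-1, 1-2, 0-4, 3-4}.
Of the listed edges, {3-4, 0-1, 0-4} are in the MST → 3.

3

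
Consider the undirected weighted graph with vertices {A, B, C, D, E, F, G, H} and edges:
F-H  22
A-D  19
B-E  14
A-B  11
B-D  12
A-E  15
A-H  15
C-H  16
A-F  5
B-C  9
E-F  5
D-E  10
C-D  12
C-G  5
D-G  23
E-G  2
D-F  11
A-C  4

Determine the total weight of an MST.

50

Grow the tree from C using Prim:
Step 1: cheapest edge leaving the tree is A-C (4); add A.
Step 2: cheapest edge leaving the tree is A-F (5); add F.
Step 3: cheapest edge leaving the tree is E-F (5); add E.
Step 4: cheapest edge leaving the tree is E-G (2); add G.
Step 5: cheapest edge leaving the tree is B-C (9); add B.
Step 6: cheapest edge leaving the tree is D-E (10); add D.
Step 7: cheapest edge leaving the tree is A-H (15); add H.
MST edges: A-C, A-F, E-F, E-G, B-C, D-E, A-H; total weight 4+5+5+2+9+10+15 = 50.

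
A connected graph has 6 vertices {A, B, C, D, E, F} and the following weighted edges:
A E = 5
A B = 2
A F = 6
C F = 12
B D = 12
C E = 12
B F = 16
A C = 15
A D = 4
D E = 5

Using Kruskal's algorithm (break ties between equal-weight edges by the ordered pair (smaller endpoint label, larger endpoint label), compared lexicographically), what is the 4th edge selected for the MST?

Sort edges by weight, then run Kruskal:
A B (2): add. Components now {A,B} {C} {D} {E} {F}
A D (4): add. Components now {A,B,D} {C} {E} {F}
A E (5): add. Components now {A,B,D,E} {C} {F}
D E (5): skip — D and E already connected.
A F (6): add. Components now {A,B,D,E,F} {C}
B D (12): skip — B and D already connected.
C E (12): add. Components now {A,B,C,D,E,F}
The 4th edge added is A F.

A-F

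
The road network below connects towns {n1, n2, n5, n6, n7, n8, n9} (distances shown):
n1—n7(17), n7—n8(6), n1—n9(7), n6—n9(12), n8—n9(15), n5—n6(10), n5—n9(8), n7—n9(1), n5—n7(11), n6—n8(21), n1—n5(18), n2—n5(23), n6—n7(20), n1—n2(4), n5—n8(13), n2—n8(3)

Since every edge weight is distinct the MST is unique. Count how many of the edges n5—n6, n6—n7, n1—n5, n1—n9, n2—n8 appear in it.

2

Sort edges by weight, then run Kruskal:
n7—n9 (1): add. Components now {n1} {n5} {n6} {n2} {n8} {n7,n9}
n2—n8 (3): add. Components now {n1} {n5} {n6} {n2,n8} {n7,n9}
n1—n2 (4): add. Components now {n1,n2,n8} {n5} {n6} {n7,n9}
n7—n8 (6): add. Components now {n1,n2,n7,n8,n9} {n5} {n6}
n1—n9 (7): skip — n1 and n9 already connected.
n5—n9 (8): add. Components now {n1,n2,n5,n7,n8,n9} {n6}
n5—n6 (10): add. Components now {n1,n2,n5,n6,n7,n8,n9}
MST edge set: {n7—n9, n2—n8, n1—n2, n7—n8, n5—n9, n5—n6}.
Of the listed edges, {n5—n6, n2—n8} are in the MST → 2.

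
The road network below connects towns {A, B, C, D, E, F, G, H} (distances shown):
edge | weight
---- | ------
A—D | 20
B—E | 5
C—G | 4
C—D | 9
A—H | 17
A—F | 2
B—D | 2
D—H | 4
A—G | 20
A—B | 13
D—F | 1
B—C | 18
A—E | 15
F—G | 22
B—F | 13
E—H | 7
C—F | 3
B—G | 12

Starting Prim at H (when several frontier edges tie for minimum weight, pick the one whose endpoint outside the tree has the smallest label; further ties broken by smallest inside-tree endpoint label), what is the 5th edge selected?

Prim's algorithm from H:
Step 1: cheapest edge leaving the tree is D—H (4); add D.
Step 2: cheapest edge leaving the tree is D—F (1); add F.
Step 3: cheapest edge leaving the tree is A—F (2); add A.
Step 4: cheapest edge leaving the tree is B—D (2); add B.
Step 5: cheapest edge leaving the tree is C—F (3); add C.
Step 6: cheapest edge leaving the tree is C—G (4); add G.
Step 7: cheapest edge leaving the tree is B—E (5); add E.
The 5th edge added is C—F.

C-F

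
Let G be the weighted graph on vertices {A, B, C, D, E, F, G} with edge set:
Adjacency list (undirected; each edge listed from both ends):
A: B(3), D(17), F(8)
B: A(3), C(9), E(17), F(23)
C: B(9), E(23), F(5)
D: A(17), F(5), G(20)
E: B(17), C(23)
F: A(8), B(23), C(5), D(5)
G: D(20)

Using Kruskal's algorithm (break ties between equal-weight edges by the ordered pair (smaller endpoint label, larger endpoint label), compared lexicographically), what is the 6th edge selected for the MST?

Sort edges by weight, then run Kruskal:
A-B (3): add — endpoints in different components.
C-F (5): add — endpoints in different components.
D-F (5): add — endpoints in different components.
A-F (8): add — endpoints in different components.
B-C (9): skip — B and C already connected.
A-D (17): skip — A and D already connected.
B-E (17): add — endpoints in different components.
D-G (20): add — endpoints in different components.
The 6th edge added is D-G.

D-G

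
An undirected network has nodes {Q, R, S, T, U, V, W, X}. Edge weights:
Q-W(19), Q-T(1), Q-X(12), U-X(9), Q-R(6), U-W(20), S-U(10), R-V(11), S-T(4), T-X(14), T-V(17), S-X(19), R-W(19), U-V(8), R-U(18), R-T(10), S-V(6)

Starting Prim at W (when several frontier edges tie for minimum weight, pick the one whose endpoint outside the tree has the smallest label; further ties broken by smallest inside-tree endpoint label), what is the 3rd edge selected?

S-T

Prim's algorithm from W:
Step 1: cheapest edge leaving the tree is Q-W (19); add Q.
Step 2: cheapest edge leaving the tree is Q-T (1); add T.
Step 3: cheapest edge leaving the tree is S-T (4); add S.
Step 4: cheapest edge leaving the tree is Q-R (6); add R.
Step 5: cheapest edge leaving the tree is S-V (6); add V.
Step 6: cheapest edge leaving the tree is U-V (8); add U.
Step 7: cheapest edge leaving the tree is U-X (9); add X.
The 3rd edge added is S-T.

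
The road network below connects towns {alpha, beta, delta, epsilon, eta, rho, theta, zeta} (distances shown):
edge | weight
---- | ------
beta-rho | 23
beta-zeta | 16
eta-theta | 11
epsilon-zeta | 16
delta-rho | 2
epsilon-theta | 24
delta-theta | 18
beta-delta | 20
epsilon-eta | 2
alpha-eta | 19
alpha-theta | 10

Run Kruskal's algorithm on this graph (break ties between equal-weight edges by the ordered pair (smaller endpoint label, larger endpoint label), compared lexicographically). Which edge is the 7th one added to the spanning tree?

Sort edges by weight, then run Kruskal:
delta-rho (2): add — endpoints in different components.
epsilon-eta (2): add — endpoints in different components.
alpha-theta (10): add — endpoints in different components.
eta-theta (11): add — endpoints in different components.
beta-zeta (16): add — endpoints in different components.
epsilon-zeta (16): add — endpoints in different components.
delta-theta (18): add — endpoints in different components.
The 7th edge added is delta-theta.

delta-theta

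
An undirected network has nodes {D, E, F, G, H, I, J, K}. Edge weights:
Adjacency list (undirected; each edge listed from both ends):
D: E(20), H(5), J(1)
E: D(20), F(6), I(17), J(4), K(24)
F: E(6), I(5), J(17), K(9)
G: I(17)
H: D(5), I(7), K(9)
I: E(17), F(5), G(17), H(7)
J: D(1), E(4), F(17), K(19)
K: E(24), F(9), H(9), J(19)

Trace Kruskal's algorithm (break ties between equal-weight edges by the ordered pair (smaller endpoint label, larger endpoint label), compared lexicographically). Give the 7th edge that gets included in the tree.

G-I

Sort edges by weight, then run Kruskal:
D–J (1): add — endpoints in different components.
E–J (4): add — endpoints in different components.
D–H (5): add — endpoints in different components.
F–I (5): add — endpoints in different components.
E–F (6): add — endpoints in different components.
H–I (7): skip — H and I already connected.
F–K (9): add — endpoints in different components.
H–K (9): skip — H and K already connected.
E–I (17): skip — E and I already connected.
F–J (17): skip — F and J already connected.
G–I (17): add — endpoints in different components.
The 7th edge added is G–I.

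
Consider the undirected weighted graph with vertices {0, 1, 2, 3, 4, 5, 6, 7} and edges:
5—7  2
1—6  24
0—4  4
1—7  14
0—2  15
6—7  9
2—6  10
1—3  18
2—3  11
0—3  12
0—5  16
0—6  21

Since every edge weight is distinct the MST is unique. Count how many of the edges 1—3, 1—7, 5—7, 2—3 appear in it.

3

Kruskal's algorithm — process edges by increasing weight (ties by edge label):
5—7 (2): add — endpoints in different components.
0—4 (4): add — endpoints in different components.
6—7 (9): add — endpoints in different components.
2—6 (10): add — endpoints in different components.
2—3 (11): add — endpoints in different components.
0—3 (12): add — endpoints in different components.
1—7 (14): add — endpoints in different components.
MST edge set: {5—7, 0—4, 6—7, 2—6, 2—3, 0—3, 1—7}.
Of the listed edges, {1—7, 5—7, 2—3} are in the MST → 3.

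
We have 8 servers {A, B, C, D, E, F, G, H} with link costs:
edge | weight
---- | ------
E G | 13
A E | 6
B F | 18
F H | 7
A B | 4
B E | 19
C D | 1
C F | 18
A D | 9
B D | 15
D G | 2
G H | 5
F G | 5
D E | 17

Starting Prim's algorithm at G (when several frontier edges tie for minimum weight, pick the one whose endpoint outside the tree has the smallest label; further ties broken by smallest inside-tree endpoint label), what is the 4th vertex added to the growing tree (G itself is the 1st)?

F

Prim's algorithm from G:
Step 1: cheapest edge leaving the tree is D G (2); add D.
Step 2: cheapest edge leaving the tree is C D (1); add C.
Step 3: cheapest edge leaving the tree is F G (5); add F.
Step 4: cheapest edge leaving the tree is G H (5); add H.
Step 5: cheapest edge leaving the tree is A D (9); add A.
Step 6: cheapest edge leaving the tree is A B (4); add B.
Step 7: cheapest edge leaving the tree is A E (6); add E.
Vertex order: G, D, C, F, H, A, B, E. The 4th vertex is F.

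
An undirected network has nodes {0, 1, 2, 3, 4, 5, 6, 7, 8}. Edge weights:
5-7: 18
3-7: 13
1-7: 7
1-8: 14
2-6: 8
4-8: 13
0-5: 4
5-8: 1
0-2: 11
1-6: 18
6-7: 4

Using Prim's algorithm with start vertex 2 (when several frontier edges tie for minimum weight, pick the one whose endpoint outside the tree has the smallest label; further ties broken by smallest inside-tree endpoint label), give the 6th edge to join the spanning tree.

Grow the tree from 2 using Prim:
Step 1: frontier [2-6 8, 0-2 11] → take 2-6 (8); add 6.
Step 2: frontier [0-2 11, 6-7 4, 1-6 18] → take 6-7 (4); add 7.
Step 3: frontier [0-2 11, 1-6 18, 1-7 7, 3-7 13, 5-7 18] → take 1-7 (7); add 1.
Step 4: frontier [1-8 14, 0-2 11, 3-7 13, 5-7 18] → take 0-2 (11); add 0.
Step 5: frontier [0-5 4, 1-8 14, 3-7 13, 5-7 18] → take 0-5 (4); add 5.
Step 6: frontier [1-8 14, 5-8 1, 3-7 13] → take 5-8 (1); add 8.
Step 7: frontier [3-7 13, 4-8 13] → take 3-7 (13); add 3.
Step 8: frontier [4-8 13] → take 4-8 (13); add 4.
The 6th edge added is 5-8.

5-8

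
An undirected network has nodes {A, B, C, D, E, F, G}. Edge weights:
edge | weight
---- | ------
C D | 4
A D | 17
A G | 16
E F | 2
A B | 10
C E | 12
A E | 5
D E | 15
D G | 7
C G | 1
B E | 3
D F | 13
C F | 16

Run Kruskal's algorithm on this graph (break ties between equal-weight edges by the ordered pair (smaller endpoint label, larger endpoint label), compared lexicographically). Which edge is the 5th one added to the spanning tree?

Sort edges by weight, then run Kruskal:
C G (1): add. Components now {A} {B} {C,G} {D} {E} {F}
E F (2): add. Components now {A} {B} {C,G} {D} {E,F}
B E (3): add. Components now {A} {B,E,F} {C,G} {D}
C D (4): add. Components now {A} {B,E,F} {C,D,G}
A E (5): add. Components now {A,B,E,F} {C,D,G}
D G (7): skip — D and G already connected.
A B (10): skip — A and B already connected.
C E (12): add. Components now {A,B,C,D,E,F,G}
The 5th edge added is A E.

A-E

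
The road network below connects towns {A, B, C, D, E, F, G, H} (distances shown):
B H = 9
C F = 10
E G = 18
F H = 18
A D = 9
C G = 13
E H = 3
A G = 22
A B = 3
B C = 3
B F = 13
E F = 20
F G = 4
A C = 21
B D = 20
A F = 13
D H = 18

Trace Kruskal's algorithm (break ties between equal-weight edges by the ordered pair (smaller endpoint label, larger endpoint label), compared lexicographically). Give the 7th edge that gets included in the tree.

C-F

Kruskal: consider edges lightest-first.
A B (3): add — endpoints in different components.
B C (3): add — endpoints in different components.
E H (3): add — endpoints in different components.
F G (4): add — endpoints in different components.
A D (9): add — endpoints in different components.
B H (9): add — endpoints in different components.
C F (10): add — endpoints in different components.
The 7th edge added is C F.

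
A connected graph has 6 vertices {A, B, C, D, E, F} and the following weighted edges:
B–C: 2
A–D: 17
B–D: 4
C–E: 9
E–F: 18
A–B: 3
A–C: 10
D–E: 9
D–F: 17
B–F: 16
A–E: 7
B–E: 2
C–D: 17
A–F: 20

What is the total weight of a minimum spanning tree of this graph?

Kruskal's algorithm — process edges by increasing weight (ties by edge label):
B–C (2): add. Components now {A} {B,C} {D} {E} {F}
B–E (2): add. Components now {A} {B,C,E} {D} {F}
A–B (3): add. Components now {A,B,C,E} {D} {F}
B–D (4): add. Components now {A,B,C,D,E} {F}
A–E (7): skip — A and E already connected.
C–E (9): skip — C and E already connected.
D–E (9): skip — D and E already connected.
A–C (10): skip — A and C already connected.
B–F (16): add. Components now {A,B,C,D,E,F}
MST edges: B–C, B–E, A–B, B–D, B–F; total weight 2+2+3+4+16 = 27.

27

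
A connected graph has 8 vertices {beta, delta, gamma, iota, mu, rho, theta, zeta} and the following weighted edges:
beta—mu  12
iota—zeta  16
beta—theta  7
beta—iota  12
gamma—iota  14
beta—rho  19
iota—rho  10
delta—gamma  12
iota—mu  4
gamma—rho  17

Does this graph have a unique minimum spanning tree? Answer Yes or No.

No

Sort edges by weight, then run Kruskal:
iota—mu (4): add — endpoints in different components.
beta—theta (7): add — endpoints in different components.
iota—rho (10): add — endpoints in different components.
beta—iota (12): add — endpoints in different components.
beta—mu (12): skip — mu and beta already connected.
delta—gamma (12): add — endpoints in different components.
gamma—iota (14): add — endpoints in different components.
iota—zeta (16): add — endpoints in different components.
Non-tree edge beta—mu has weight 12, equal to the heaviest edge on its tree cycle — swapping gives another MST of the same weight. Not unique.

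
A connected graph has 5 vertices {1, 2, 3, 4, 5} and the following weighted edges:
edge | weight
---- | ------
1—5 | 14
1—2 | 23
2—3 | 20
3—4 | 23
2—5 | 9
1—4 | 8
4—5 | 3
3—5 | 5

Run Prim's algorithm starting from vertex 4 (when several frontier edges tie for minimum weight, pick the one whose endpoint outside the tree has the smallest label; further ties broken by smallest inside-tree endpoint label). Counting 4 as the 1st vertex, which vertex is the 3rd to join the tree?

3

Prim's algorithm from 4:
Step 1: frontier [4—5 3, 1—4 8, 3—4 23] → take 4—5 (3); add 5.
Step 2: frontier [1—4 8, 3—4 23, 3—5 5, 2—5 9, 1—5 14] → take 3—5 (5); add 3.
Step 3: frontier [2—3 20, 1—4 8, 2—5 9, 1—5 14] → take 1—4 (8); add 1.
Step 4: frontier [1—2 23, 2—3 20, 2—5 9] → take 2—5 (9); add 2.
Vertex order: 4, 5, 3, 1, 2. The 3rd vertex is 3.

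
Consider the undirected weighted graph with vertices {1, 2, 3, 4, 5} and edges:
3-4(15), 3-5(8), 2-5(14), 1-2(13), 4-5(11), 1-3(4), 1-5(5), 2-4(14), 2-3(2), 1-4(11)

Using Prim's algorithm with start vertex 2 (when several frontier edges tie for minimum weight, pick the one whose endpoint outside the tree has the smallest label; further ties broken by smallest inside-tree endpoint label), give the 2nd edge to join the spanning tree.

Prim, starting at 2.
Step 1: frontier [2-3 2, 1-2 13, 2-4 14, 2-5 14] → take 2-3 (2); add 3.
Step 2: frontier [1-2 13, 2-4 14, 2-5 14, 1-3 4, 3-5 8, 3-4 15] → take 1-3 (4); add 1.
Step 3: frontier [1-5 5, 1-4 11, 2-4 14, 2-5 14, 3-5 8, 3-4 15] → take 1-5 (5); add 5.
Step 4: frontier [1-4 11, 2-4 14, 3-4 15, 4-5 11] → take 1-4 (11); add 4.
The 2nd edge added is 1-3.

1-3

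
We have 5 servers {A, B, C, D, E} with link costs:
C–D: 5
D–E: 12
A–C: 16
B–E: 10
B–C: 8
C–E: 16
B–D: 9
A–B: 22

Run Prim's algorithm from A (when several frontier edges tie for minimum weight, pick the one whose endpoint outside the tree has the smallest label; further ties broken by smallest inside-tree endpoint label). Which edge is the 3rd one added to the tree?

B-C

Prim's algorithm from A:
Step 1: frontier [A–C 16, A–B 22] → take A–C (16); add C.
Step 2: frontier [A–B 22, C–D 5, B–C 8, C–E 16] → take C–D (5); add D.
Step 3: frontier [A–B 22, B–C 8, C–E 16, B–D 9, D–E 12] → take B–C (8); add B.
Step 4: frontier [B–E 10, C–E 16, D–E 12] → take B–E (10); add E.
The 3rd edge added is B–C.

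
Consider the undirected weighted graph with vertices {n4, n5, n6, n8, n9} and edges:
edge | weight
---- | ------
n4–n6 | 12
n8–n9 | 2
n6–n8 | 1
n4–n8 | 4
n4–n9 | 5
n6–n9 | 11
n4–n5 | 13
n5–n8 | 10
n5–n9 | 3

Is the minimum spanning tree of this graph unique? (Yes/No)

Yes

Kruskal's algorithm — process edges by increasing weight (ties by edge label):
n6–n8 (1): add. Components now {n4} {n6,n8} {n5} {n9}
n8–n9 (2): add. Components now {n4} {n6,n8,n9} {n5}
n5–n9 (3): add. Components now {n4} {n5,n6,n8,n9}
n4–n8 (4): add. Components now {n4,n5,n6,n8,n9}
Every non-tree edge has weight strictly greater than the heaviest edge on the tree path between its endpoints, so the MST is unique.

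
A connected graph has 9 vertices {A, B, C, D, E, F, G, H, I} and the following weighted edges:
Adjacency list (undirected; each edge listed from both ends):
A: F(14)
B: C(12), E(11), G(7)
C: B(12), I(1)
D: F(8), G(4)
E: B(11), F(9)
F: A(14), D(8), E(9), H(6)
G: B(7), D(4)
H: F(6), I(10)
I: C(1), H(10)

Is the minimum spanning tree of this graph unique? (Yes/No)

Yes

Sort edges by weight, then run Kruskal:
C-I (1): add — endpoints in different components.
D-G (4): add — endpoints in different components.
F-H (6): add — endpoints in different components.
B-G (7): add — endpoints in different components.
D-F (8): add — endpoints in different components.
E-F (9): add — endpoints in different components.
H-I (10): add — endpoints in different components.
B-E (11): skip — B and E already connected.
B-C (12): skip — B and C already connected.
A-F (14): add — endpoints in different components.
Every non-tree edge has weight strictly greater than the heaviest edge on the tree path between its endpoints, so the MST is unique.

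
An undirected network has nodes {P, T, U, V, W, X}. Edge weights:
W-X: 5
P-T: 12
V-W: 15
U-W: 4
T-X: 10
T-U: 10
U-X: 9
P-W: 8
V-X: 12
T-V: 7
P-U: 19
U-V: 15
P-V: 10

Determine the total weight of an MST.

Kruskal: consider edges lightest-first.
U-W (4): add — endpoints in different components.
W-X (5): add — endpoints in different components.
T-V (7): add — endpoints in different components.
P-W (8): add — endpoints in different components.
U-X (9): skip — U and X already connected.
P-V (10): add — endpoints in different components.
MST edges: U-W, W-X, T-V, P-W, P-V; total weight 4+5+7+8+10 = 34.

34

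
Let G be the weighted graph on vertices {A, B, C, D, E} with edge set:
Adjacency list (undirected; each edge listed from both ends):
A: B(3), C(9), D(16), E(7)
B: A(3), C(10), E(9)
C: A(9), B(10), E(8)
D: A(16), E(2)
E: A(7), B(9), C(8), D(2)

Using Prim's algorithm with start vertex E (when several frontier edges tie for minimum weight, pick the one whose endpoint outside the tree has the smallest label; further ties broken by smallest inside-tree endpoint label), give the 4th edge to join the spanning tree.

Prim, starting at E.
Step 1: cheapest edge leaving the tree is D–E (2); add D.
Step 2: cheapest edge leaving the tree is A–E (7); add A.
Step 3: cheapest edge leaving the tree is A–B (3); add B.
Step 4: cheapest edge leaving the tree is C–E (8); add C.
The 4th edge added is C–E.

C-E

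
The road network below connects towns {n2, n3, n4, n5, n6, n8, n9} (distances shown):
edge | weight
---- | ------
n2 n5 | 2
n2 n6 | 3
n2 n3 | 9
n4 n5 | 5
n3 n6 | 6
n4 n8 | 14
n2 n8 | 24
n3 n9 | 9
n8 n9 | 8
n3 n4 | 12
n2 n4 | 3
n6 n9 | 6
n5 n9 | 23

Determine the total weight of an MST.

Kruskal's algorithm — process edges by increasing weight (ties by edge label):
n2 n5 (2): add — endpoints in different components.
n2 n4 (3): add — endpoints in different components.
n2 n6 (3): add — endpoints in different components.
n4 n5 (5): skip — n4 and n5 already connected.
n3 n6 (6): add — endpoints in different components.
n6 n9 (6): add — endpoints in different components.
n8 n9 (8): add — endpoints in different components.
MST edges: n2 n5, n2 n4, n2 n6, n3 n6, n6 n9, n8 n9; total weight 2+3+3+6+6+8 = 28.

28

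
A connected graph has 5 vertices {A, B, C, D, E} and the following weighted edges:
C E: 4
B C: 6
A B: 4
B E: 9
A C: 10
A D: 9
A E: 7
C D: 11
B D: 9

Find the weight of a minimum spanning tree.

23

Grow the tree from D using Prim:
Step 1: cheapest edge leaving the tree is A D (9); add A.
Step 2: cheapest edge leaving the tree is A B (4); add B.
Step 3: cheapest edge leaving the tree is B C (6); add C.
Step 4: cheapest edge leaving the tree is C E (4); add E.
MST edges: A D, A B, B C, C E; total weight 9+4+6+4 = 23.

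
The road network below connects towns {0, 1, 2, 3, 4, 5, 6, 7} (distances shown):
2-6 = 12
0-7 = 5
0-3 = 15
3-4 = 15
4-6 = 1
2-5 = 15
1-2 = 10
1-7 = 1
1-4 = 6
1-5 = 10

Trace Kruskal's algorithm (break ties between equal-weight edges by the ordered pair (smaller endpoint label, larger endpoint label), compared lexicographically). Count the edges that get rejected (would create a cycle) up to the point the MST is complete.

Kruskal: consider edges lightest-first.
1-7 (1): add — endpoints in different components.
4-6 (1): add — endpoints in different components.
0-7 (5): add — endpoints in different components.
1-4 (6): add — endpoints in different components.
1-2 (10): add — endpoints in different components.
1-5 (10): add — endpoints in different components.
2-6 (12): skip — 2 and 6 already connected.
0-3 (15): add — endpoints in different components.
Edges rejected before the tree was complete: 1.

1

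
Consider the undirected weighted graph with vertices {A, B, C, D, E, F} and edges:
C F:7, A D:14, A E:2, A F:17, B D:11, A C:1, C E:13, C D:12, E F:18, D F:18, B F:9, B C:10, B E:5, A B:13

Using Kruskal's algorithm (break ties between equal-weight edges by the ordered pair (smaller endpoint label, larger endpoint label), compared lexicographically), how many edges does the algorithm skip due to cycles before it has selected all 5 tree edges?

2

Kruskal's algorithm — process edges by increasing weight (ties by edge label):
A C (1): add — endpoints in different components.
A E (2): add — endpoints in different components.
B E (5): add — endpoints in different components.
C F (7): add — endpoints in different components.
B F (9): skip — B and F already connected.
B C (10): skip — B and C already connected.
B D (11): add — endpoints in different components.
Edges rejected before the tree was complete: 2.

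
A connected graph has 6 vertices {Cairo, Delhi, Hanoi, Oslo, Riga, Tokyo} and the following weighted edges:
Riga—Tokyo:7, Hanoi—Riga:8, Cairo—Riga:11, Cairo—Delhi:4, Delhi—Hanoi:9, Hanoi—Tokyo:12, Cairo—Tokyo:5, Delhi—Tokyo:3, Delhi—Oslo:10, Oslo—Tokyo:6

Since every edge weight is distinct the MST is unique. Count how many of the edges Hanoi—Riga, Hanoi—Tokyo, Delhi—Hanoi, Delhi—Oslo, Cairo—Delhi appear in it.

Sort edges by weight, then run Kruskal:
Delhi—Tokyo (3): add. Components now {Cairo} {Oslo} {Riga} {Delhi,Tokyo} {Hanoi}
Cairo—Delhi (4): add. Components now {Cairo,Delhi,Tokyo} {Oslo} {Riga} {Hanoi}
Cairo—Tokyo (5): skip — Cairo and Tokyo already connected.
Oslo—Tokyo (6): add. Components now {Cairo,Delhi,Oslo,Tokyo} {Riga} {Hanoi}
Riga—Tokyo (7): add. Components now {Cairo,Delhi,Oslo,Riga,Tokyo} {Hanoi}
Hanoi—Riga (8): add. Components now {Cairo,Delhi,Hanoi,Oslo,Riga,Tokyo}
MST edge set: {Delhi—Tokyo, Cairo—Delhi, Oslo—Tokyo, Riga—Tokyo, Hanoi—Riga}.
Of the listed edges, {Hanoi—Riga, Cairo—Delhi} are in the MST → 2.

2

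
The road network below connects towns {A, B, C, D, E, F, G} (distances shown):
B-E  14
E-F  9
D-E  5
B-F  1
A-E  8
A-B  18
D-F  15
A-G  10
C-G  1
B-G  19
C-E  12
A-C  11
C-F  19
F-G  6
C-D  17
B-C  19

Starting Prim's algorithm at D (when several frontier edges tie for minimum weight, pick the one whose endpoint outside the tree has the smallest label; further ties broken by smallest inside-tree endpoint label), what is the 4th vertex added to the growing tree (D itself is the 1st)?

F

Grow the tree from D using Prim:
Step 1: cheapest edge leaving the tree is D-E (5); add E.
Step 2: cheapest edge leaving the tree is A-E (8); add A.
Step 3: cheapest edge leaving the tree is E-F (9); add F.
Step 4: cheapest edge leaving the tree is B-F (1); add B.
Step 5: cheapest edge leaving the tree is F-G (6); add G.
Step 6: cheapest edge leaving the tree is C-G (1); add C.
Vertex order: D, E, A, F, B, G, C. The 4th vertex is F.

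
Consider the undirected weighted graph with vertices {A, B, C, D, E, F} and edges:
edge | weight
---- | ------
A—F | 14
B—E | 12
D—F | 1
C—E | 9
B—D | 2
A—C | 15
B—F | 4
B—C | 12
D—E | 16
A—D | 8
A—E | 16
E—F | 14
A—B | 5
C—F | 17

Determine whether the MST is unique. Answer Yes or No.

Kruskal: consider edges lightest-first.
D—F (1): add — endpoints in different components.
B—D (2): add — endpoints in different components.
B—F (4): skip — B and F already connected.
A—B (5): add — endpoints in different components.
A—D (8): skip — A and D already connected.
C—E (9): add — endpoints in different components.
B—C (12): add — endpoints in different components.
Non-tree edge B—E has weight 12, equal to the heaviest edge on its tree cycle — swapping gives another MST of the same weight. Not unique.

No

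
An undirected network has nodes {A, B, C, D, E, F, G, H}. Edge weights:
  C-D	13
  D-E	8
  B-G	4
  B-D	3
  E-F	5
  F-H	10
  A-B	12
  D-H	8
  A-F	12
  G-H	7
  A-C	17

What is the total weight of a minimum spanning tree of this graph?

Prim, starting at F.
Step 1: frontier [E-F 5, F-H 10, A-F 12] → take E-F (5); add E.
Step 2: frontier [D-E 8, F-H 10, A-F 12] → take D-E (8); add D.
Step 3: frontier [B-D 3, D-H 8, C-D 13, F-H 10, A-F 12] → take B-D (3); add B.
Step 4: frontier [B-G 4, A-B 12, D-H 8, C-D 13, F-H 10, A-F 12] → take B-G (4); add G.
Step 5: frontier [A-B 12, D-H 8, C-D 13, F-H 10, A-F 12, G-H 7] → take G-H (7); add H.
Step 6: frontier [A-B 12, C-D 13, A-F 12] → take A-B (12); add A.
Step 7: frontier [A-C 17, C-D 13] → take C-D (13); add C.
MST edges: E-F, D-E, B-D, B-G, G-H, A-B, C-D; total weight 5+8+3+4+7+12+13 = 52.

52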